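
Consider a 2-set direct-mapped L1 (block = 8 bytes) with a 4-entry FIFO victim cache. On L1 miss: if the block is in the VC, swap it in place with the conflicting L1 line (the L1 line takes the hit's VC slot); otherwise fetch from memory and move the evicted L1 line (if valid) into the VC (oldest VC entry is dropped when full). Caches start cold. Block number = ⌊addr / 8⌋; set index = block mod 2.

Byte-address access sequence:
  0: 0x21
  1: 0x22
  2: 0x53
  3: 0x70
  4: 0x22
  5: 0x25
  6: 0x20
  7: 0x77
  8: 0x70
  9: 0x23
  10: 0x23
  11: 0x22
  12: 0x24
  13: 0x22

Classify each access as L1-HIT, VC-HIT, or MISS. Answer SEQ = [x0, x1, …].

SEQ = [MISS, L1-HIT, MISS, MISS, VC-HIT, L1-HIT, L1-HIT, VC-HIT, L1-HIT, VC-HIT, L1-HIT, L1-HIT, L1-HIT, L1-HIT]

  [0] addr=0x21 blk=4 s=0: MISS | VC []
  [1] addr=0x22 blk=4 s=0: L1-HIT | VC []
  [2] addr=0x53 blk=10 s=0: MISS | VC [4]
  [3] addr=0x70 blk=14 s=0: MISS | VC [4, 10]
  [4] addr=0x22 blk=4 s=0: VC-HIT | VC [14, 10]
  [5] addr=0x25 blk=4 s=0: L1-HIT | VC [14, 10]
  [6] addr=0x20 blk=4 s=0: L1-HIT | VC [14, 10]
  [7] addr=0x77 blk=14 s=0: VC-HIT | VC [4, 10]
  [8] addr=0x70 blk=14 s=0: L1-HIT | VC [4, 10]
  [9] addr=0x23 blk=4 s=0: VC-HIT | VC [14, 10]
  [10] addr=0x23 blk=4 s=0: L1-HIT | VC [14, 10]
  [11] addr=0x22 blk=4 s=0: L1-HIT | VC [14, 10]
  [12] addr=0x24 blk=4 s=0: L1-HIT | VC [14, 10]
  [13] addr=0x22 blk=4 s=0: L1-HIT | VC [14, 10]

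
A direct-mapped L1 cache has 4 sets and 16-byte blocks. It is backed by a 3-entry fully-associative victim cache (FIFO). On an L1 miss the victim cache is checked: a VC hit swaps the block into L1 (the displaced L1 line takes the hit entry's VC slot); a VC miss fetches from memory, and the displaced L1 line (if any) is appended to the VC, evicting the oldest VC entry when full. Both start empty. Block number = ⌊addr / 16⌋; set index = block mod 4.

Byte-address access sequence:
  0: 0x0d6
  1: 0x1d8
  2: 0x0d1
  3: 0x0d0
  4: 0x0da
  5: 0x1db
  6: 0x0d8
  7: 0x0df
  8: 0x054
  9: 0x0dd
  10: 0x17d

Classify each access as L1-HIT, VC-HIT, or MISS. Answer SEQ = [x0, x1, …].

#0 0xd6→b13/s1 MISS; vc=[]
#1 0x1d8→b29/s1 MISS; vc=[13]
#2 0xd1→b13/s1 VC-HIT; vc=[29]
#3 0xd0→b13/s1 L1-HIT; vc=[29]
#4 0xda→b13/s1 L1-HIT; vc=[29]
#5 0x1db→b29/s1 VC-HIT; vc=[13]
#6 0xd8→b13/s1 VC-HIT; vc=[29]
#7 0xdf→b13/s1 L1-HIT; vc=[29]
#8 0x54→b5/s1 MISS; vc=[29,13]
#9 0xdd→b13/s1 VC-HIT; vc=[29,5]
#10 0x17d→b23/s3 MISS; vc=[29,5]

SEQ = [MISS, MISS, VC-HIT, L1-HIT, L1-HIT, VC-HIT, VC-HIT, L1-HIT, MISS, VC-HIT, MISS]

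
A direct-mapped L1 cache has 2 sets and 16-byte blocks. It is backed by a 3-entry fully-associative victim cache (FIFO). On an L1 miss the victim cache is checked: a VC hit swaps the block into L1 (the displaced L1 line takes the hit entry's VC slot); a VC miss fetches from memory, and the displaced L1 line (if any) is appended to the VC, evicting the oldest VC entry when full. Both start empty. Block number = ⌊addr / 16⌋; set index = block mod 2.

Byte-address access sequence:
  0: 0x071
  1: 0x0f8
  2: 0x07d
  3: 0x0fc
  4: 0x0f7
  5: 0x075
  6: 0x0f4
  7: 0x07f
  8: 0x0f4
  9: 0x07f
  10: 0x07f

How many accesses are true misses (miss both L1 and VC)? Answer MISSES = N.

  [0] addr=0x71 blk=7 s=1: MISS | VC []
  [1] addr=0xf8 blk=15 s=1: MISS | VC [7]
  [2] addr=0x7d blk=7 s=1: VC-HIT | VC [15]
  [3] addr=0xfc blk=15 s=1: VC-HIT | VC [7]
  [4] addr=0xf7 blk=15 s=1: L1-HIT | VC [7]
  [5] addr=0x75 blk=7 s=1: VC-HIT | VC [15]
  [6] addr=0xf4 blk=15 s=1: VC-HIT | VC [7]
  [7] addr=0x7f blk=7 s=1: VC-HIT | VC [15]
  [8] addr=0xf4 blk=15 s=1: VC-HIT | VC [7]
  [9] addr=0x7f blk=7 s=1: VC-HIT | VC [15]
  [10] addr=0x7f blk=7 s=1: L1-HIT | VC [15]

MISSES = 2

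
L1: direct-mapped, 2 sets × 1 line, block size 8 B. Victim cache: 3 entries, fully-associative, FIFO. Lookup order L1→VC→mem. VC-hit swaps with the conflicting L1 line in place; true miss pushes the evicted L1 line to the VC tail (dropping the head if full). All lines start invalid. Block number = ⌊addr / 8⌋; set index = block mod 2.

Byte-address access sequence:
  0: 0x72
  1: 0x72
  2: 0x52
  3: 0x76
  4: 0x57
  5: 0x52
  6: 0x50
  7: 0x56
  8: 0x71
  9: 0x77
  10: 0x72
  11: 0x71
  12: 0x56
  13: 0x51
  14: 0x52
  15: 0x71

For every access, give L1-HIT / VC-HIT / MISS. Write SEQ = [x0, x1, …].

SEQ = [MISS, L1-HIT, MISS, VC-HIT, VC-HIT, L1-HIT, L1-HIT, L1-HIT, VC-HIT, L1-HIT, L1-HIT, L1-HIT, VC-HIT, L1-HIT, L1-HIT, VC-HIT]

#0 0x72→b14/s0 MISS; vc=[]
#1 0x72→b14/s0 L1-HIT; vc=[]
#2 0x52→b10/s0 MISS; vc=[14]
#3 0x76→b14/s0 VC-HIT; vc=[10]
#4 0x57→b10/s0 VC-HIT; vc=[14]
#5 0x52→b10/s0 L1-HIT; vc=[14]
#6 0x50→b10/s0 L1-HIT; vc=[14]
#7 0x56→b10/s0 L1-HIT; vc=[14]
#8 0x71→b14/s0 VC-HIT; vc=[10]
#9 0x77→b14/s0 L1-HIT; vc=[10]
#10 0x72→b14/s0 L1-HIT; vc=[10]
#11 0x71→b14/s0 L1-HIT; vc=[10]
#12 0x56→b10/s0 VC-HIT; vc=[14]
#13 0x51→b10/s0 L1-HIT; vc=[14]
#14 0x52→b10/s0 L1-HIT; vc=[14]
#15 0x71→b14/s0 VC-HIT; vc=[10]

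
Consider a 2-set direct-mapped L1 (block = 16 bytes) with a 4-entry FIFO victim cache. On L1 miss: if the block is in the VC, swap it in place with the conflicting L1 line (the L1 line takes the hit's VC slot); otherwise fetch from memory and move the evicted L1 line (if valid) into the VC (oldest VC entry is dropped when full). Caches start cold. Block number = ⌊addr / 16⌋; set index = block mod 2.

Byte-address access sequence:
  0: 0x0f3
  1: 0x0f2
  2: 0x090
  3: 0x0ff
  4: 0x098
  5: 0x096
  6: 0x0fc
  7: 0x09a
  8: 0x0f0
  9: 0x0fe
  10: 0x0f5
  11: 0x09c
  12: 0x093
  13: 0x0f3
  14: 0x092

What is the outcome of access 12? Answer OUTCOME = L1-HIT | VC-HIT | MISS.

#0 0xf3→b15/s1 MISS; vc=[]
#1 0xf2→b15/s1 L1-HIT; vc=[]
#2 0x90→b9/s1 MISS; vc=[15]
#3 0xff→b15/s1 VC-HIT; vc=[9]
#4 0x98→b9/s1 VC-HIT; vc=[15]
#5 0x96→b9/s1 L1-HIT; vc=[15]
#6 0xfc→b15/s1 VC-HIT; vc=[9]
#7 0x9a→b9/s1 VC-HIT; vc=[15]
#8 0xf0→b15/s1 VC-HIT; vc=[9]
#9 0xfe→b15/s1 L1-HIT; vc=[9]
#10 0xf5→b15/s1 L1-HIT; vc=[9]
#11 0x9c→b9/s1 VC-HIT; vc=[15]
#12 0x93→b9/s1 L1-HIT; vc=[15]
#13 0xf3→b15/s1 VC-HIT; vc=[9]
#14 0x92→b9/s1 VC-HIT; vc=[15]

OUTCOME = L1-HIT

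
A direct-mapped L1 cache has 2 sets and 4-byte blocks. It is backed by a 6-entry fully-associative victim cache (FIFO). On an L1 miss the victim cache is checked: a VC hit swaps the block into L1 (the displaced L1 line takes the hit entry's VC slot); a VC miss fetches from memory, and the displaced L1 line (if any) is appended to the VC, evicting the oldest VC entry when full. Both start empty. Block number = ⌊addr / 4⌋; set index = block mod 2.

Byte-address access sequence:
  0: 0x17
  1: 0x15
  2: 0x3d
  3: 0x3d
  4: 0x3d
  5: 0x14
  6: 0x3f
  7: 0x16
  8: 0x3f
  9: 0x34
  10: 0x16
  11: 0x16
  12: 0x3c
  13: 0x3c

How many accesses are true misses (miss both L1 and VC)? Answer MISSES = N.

#0 0x17→b5/s1 MISS; vc=[]
#1 0x15→b5/s1 L1-HIT; vc=[]
#2 0x3d→b15/s1 MISS; vc=[5]
#3 0x3d→b15/s1 L1-HIT; vc=[5]
#4 0x3d→b15/s1 L1-HIT; vc=[5]
#5 0x14→b5/s1 VC-HIT; vc=[15]
#6 0x3f→b15/s1 VC-HIT; vc=[5]
#7 0x16→b5/s1 VC-HIT; vc=[15]
#8 0x3f→b15/s1 VC-HIT; vc=[5]
#9 0x34→b13/s1 MISS; vc=[5,15]
#10 0x16→b5/s1 VC-HIT; vc=[13,15]
#11 0x16→b5/s1 L1-HIT; vc=[13,15]
#12 0x3c→b15/s1 VC-HIT; vc=[13,5]
#13 0x3c→b15/s1 L1-HIT; vc=[13,5]

MISSES = 3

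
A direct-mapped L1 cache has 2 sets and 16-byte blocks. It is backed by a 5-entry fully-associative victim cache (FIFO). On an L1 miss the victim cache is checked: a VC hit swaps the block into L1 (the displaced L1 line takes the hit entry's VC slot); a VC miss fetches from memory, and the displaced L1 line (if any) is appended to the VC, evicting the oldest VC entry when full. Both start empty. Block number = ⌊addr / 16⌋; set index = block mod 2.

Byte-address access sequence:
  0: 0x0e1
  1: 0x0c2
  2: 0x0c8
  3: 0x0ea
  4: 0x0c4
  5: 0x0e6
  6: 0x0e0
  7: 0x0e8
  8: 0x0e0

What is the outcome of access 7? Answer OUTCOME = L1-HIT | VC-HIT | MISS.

OUTCOME = L1-HIT

  [0] addr=0xe1 blk=14 s=0: MISS | VC []
  [1] addr=0xc2 blk=12 s=0: MISS | VC [14]
  [2] addr=0xc8 blk=12 s=0: L1-HIT | VC [14]
  [3] addr=0xea blk=14 s=0: VC-HIT | VC [12]
  [4] addr=0xc4 blk=12 s=0: VC-HIT | VC [14]
  [5] addr=0xe6 blk=14 s=0: VC-HIT | VC [12]
  [6] addr=0xe0 blk=14 s=0: L1-HIT | VC [12]
  [7] addr=0xe8 blk=14 s=0: L1-HIT | VC [12]
  [8] addr=0xe0 blk=14 s=0: L1-HIT | VC [12]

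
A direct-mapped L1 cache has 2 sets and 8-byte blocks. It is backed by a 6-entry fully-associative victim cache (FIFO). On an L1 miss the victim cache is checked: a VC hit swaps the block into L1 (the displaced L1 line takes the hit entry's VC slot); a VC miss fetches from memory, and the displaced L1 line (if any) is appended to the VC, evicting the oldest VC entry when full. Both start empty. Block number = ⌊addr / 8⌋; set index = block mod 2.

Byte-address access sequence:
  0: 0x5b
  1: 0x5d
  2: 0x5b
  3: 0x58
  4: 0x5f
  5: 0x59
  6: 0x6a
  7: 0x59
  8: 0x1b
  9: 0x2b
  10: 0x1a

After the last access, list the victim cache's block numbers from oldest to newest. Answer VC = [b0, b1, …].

0: 0x5b (blk 11, set 1) → MISS  vc=[]
1: 0x5d (blk 11, set 1) → L1-HIT  vc=[]
2: 0x5b (blk 11, set 1) → L1-HIT  vc=[]
3: 0x58 (blk 11, set 1) → L1-HIT  vc=[]
4: 0x5f (blk 11, set 1) → L1-HIT  vc=[]
5: 0x59 (blk 11, set 1) → L1-HIT  vc=[]
6: 0x6a (blk 13, set 1) → MISS  vc=[11]
7: 0x59 (blk 11, set 1) → VC-HIT  vc=[13]
8: 0x1b (blk 3, set 1) → MISS  vc=[13, 11]
9: 0x2b (blk 5, set 1) → MISS  vc=[13, 11, 3]
10: 0x1a (blk 3, set 1) → VC-HIT  vc=[13, 11, 5]

VC = [13, 11, 5]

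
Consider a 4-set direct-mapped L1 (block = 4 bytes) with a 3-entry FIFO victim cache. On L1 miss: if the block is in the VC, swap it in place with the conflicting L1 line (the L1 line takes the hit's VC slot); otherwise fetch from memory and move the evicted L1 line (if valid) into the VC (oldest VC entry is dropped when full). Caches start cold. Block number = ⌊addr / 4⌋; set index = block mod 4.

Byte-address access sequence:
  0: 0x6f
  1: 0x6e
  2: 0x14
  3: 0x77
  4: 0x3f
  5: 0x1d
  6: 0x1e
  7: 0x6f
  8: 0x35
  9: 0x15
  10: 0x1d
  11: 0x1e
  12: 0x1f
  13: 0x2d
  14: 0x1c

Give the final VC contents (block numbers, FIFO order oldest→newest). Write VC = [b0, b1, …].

VC = [13, 27, 11]

#0 0x6f→b27/s3 MISS; vc=[]
#1 0x6e→b27/s3 L1-HIT; vc=[]
#2 0x14→b5/s1 MISS; vc=[]
#3 0x77→b29/s1 MISS; vc=[5]
#4 0x3f→b15/s3 MISS; vc=[5,27]
#5 0x1d→b7/s3 MISS; vc=[5,27,15]
#6 0x1e→b7/s3 L1-HIT; vc=[5,27,15]
#7 0x6f→b27/s3 VC-HIT; vc=[5,7,15]
#8 0x35→b13/s1 MISS; vc=[7,15,29]
#9 0x15→b5/s1 MISS; vc=[15,29,13]
#10 0x1d→b7/s3 MISS; vc=[29,13,27]
#11 0x1e→b7/s3 L1-HIT; vc=[29,13,27]
#12 0x1f→b7/s3 L1-HIT; vc=[29,13,27]
#13 0x2d→b11/s3 MISS; vc=[13,27,7]
#14 0x1c→b7/s3 VC-HIT; vc=[13,27,11]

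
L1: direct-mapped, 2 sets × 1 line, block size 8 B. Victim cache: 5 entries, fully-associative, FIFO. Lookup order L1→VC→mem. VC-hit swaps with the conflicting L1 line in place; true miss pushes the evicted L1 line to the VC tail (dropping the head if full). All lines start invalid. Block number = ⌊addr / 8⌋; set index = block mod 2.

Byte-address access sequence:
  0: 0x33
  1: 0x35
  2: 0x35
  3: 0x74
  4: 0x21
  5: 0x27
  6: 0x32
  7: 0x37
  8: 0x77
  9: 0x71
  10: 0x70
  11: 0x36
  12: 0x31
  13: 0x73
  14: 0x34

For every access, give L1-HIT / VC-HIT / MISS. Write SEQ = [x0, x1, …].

SEQ = [MISS, L1-HIT, L1-HIT, MISS, MISS, L1-HIT, VC-HIT, L1-HIT, VC-HIT, L1-HIT, L1-HIT, VC-HIT, L1-HIT, VC-HIT, VC-HIT]

  [0] addr=0x33 blk=6 s=0: MISS | VC []
  [1] addr=0x35 blk=6 s=0: L1-HIT | VC []
  [2] addr=0x35 blk=6 s=0: L1-HIT | VC []
  [3] addr=0x74 blk=14 s=0: MISS | VC [6]
  [4] addr=0x21 blk=4 s=0: MISS | VC [6, 14]
  [5] addr=0x27 blk=4 s=0: L1-HIT | VC [6, 14]
  [6] addr=0x32 blk=6 s=0: VC-HIT | VC [4, 14]
  [7] addr=0x37 blk=6 s=0: L1-HIT | VC [4, 14]
  [8] addr=0x77 blk=14 s=0: VC-HIT | VC [4, 6]
  [9] addr=0x71 blk=14 s=0: L1-HIT | VC [4, 6]
  [10] addr=0x70 blk=14 s=0: L1-HIT | VC [4, 6]
  [11] addr=0x36 blk=6 s=0: VC-HIT | VC [4, 14]
  [12] addr=0x31 blk=6 s=0: L1-HIT | VC [4, 14]
  [13] addr=0x73 blk=14 s=0: VC-HIT | VC [4, 6]
  [14] addr=0x34 blk=6 s=0: VC-HIT | VC [4, 14]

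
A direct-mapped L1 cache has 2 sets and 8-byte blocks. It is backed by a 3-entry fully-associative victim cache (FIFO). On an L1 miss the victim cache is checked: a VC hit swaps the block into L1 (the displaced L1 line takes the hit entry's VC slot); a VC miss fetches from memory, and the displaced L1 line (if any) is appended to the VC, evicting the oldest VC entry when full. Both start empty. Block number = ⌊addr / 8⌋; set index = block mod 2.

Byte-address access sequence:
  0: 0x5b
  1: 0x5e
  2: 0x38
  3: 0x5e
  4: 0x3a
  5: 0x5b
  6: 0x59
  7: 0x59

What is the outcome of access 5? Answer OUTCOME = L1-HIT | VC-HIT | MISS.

OUTCOME = VC-HIT

#0 0x5b→b11/s1 MISS; vc=[]
#1 0x5e→b11/s1 L1-HIT; vc=[]
#2 0x38→b7/s1 MISS; vc=[11]
#3 0x5e→b11/s1 VC-HIT; vc=[7]
#4 0x3a→b7/s1 VC-HIT; vc=[11]
#5 0x5b→b11/s1 VC-HIT; vc=[7]
#6 0x59→b11/s1 L1-HIT; vc=[7]
#7 0x59→b11/s1 L1-HIT; vc=[7]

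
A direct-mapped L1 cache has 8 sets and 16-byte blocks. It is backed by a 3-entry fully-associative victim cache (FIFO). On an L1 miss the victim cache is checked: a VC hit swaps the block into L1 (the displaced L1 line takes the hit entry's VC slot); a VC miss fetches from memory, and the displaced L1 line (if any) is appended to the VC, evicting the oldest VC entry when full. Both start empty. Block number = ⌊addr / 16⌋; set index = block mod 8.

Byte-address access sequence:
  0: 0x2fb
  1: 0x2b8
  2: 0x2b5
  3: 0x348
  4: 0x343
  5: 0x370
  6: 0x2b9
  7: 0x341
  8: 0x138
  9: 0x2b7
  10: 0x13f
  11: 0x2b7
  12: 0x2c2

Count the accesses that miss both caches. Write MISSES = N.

MISSES = 6

  [0] addr=0x2fb blk=47 s=7: MISS | VC []
  [1] addr=0x2b8 blk=43 s=3: MISS | VC []
  [2] addr=0x2b5 blk=43 s=3: L1-HIT | VC []
  [3] addr=0x348 blk=52 s=4: MISS | VC []
  [4] addr=0x343 blk=52 s=4: L1-HIT | VC []
  [5] addr=0x370 blk=55 s=7: MISS | VC [47]
  [6] addr=0x2b9 blk=43 s=3: L1-HIT | VC [47]
  [7] addr=0x341 blk=52 s=4: L1-HIT | VC [47]
  [8] addr=0x138 blk=19 s=3: MISS | VC [47, 43]
  [9] addr=0x2b7 blk=43 s=3: VC-HIT | VC [47, 19]
  [10] addr=0x13f blk=19 s=3: VC-HIT | VC [47, 43]
  [11] addr=0x2b7 blk=43 s=3: VC-HIT | VC [47, 19]
  [12] addr=0x2c2 blk=44 s=4: MISS | VC [47, 19, 52]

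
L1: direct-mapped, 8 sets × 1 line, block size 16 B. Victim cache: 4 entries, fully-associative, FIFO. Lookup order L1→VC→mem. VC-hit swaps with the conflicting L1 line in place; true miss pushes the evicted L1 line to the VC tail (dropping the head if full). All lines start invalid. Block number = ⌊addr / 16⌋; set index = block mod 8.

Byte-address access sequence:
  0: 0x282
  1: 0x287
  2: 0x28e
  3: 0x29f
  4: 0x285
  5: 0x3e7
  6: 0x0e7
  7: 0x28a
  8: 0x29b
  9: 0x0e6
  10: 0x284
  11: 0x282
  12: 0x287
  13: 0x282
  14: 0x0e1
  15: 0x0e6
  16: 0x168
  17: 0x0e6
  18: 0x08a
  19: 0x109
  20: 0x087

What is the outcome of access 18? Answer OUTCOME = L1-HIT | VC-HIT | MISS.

#0 0x282→b40/s0 MISS; vc=[]
#1 0x287→b40/s0 L1-HIT; vc=[]
#2 0x28e→b40/s0 L1-HIT; vc=[]
#3 0x29f→b41/s1 MISS; vc=[]
#4 0x285→b40/s0 L1-HIT; vc=[]
#5 0x3e7→b62/s6 MISS; vc=[]
#6 0xe7→b14/s6 MISS; vc=[62]
#7 0x28a→b40/s0 L1-HIT; vc=[62]
#8 0x29b→b41/s1 L1-HIT; vc=[62]
#9 0xe6→b14/s6 L1-HIT; vc=[62]
#10 0x284→b40/s0 L1-HIT; vc=[62]
#11 0x282→b40/s0 L1-HIT; vc=[62]
#12 0x287→b40/s0 L1-HIT; vc=[62]
#13 0x282→b40/s0 L1-HIT; vc=[62]
#14 0xe1→b14/s6 L1-HIT; vc=[62]
#15 0xe6→b14/s6 L1-HIT; vc=[62]
#16 0x168→b22/s6 MISS; vc=[62,14]
#17 0xe6→b14/s6 VC-HIT; vc=[62,22]
#18 0x8a→b8/s0 MISS; vc=[62,22,40]
#19 0x109→b16/s0 MISS; vc=[62,22,40,8]
#20 0x87→b8/s0 VC-HIT; vc=[62,22,40,16]

OUTCOME = MISS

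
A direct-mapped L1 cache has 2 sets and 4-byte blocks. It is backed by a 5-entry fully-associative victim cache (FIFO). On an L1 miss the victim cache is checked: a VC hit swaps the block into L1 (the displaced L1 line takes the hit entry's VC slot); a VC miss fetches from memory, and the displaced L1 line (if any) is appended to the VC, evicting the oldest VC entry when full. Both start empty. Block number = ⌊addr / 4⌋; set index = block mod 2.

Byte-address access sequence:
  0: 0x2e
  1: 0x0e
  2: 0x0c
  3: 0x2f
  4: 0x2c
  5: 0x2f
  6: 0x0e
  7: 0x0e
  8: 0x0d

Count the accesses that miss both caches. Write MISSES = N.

#0 0x2e→b11/s1 MISS; vc=[]
#1 0xe→b3/s1 MISS; vc=[11]
#2 0xc→b3/s1 L1-HIT; vc=[11]
#3 0x2f→b11/s1 VC-HIT; vc=[3]
#4 0x2c→b11/s1 L1-HIT; vc=[3]
#5 0x2f→b11/s1 L1-HIT; vc=[3]
#6 0xe→b3/s1 VC-HIT; vc=[11]
#7 0xe→b3/s1 L1-HIT; vc=[11]
#8 0xd→b3/s1 L1-HIT; vc=[11]

MISSES = 2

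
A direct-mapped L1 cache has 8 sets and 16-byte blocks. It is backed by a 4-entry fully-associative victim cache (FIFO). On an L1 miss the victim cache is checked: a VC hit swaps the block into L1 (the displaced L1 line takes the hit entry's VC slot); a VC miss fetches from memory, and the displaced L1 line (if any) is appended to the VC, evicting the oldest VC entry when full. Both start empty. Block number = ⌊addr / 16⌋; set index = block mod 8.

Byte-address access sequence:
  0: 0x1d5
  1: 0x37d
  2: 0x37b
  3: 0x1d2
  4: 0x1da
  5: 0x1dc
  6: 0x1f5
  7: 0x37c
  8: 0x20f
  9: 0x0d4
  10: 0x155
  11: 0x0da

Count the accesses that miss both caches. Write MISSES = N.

#0 0x1d5→b29/s5 MISS; vc=[]
#1 0x37d→b55/s7 MISS; vc=[]
#2 0x37b→b55/s7 L1-HIT; vc=[]
#3 0x1d2→b29/s5 L1-HIT; vc=[]
#4 0x1da→b29/s5 L1-HIT; vc=[]
#5 0x1dc→b29/s5 L1-HIT; vc=[]
#6 0x1f5→b31/s7 MISS; vc=[55]
#7 0x37c→b55/s7 VC-HIT; vc=[31]
#8 0x20f→b32/s0 MISS; vc=[31]
#9 0xd4→b13/s5 MISS; vc=[31,29]
#10 0x155→b21/s5 MISS; vc=[31,29,13]
#11 0xda→b13/s5 VC-HIT; vc=[31,29,21]

MISSES = 6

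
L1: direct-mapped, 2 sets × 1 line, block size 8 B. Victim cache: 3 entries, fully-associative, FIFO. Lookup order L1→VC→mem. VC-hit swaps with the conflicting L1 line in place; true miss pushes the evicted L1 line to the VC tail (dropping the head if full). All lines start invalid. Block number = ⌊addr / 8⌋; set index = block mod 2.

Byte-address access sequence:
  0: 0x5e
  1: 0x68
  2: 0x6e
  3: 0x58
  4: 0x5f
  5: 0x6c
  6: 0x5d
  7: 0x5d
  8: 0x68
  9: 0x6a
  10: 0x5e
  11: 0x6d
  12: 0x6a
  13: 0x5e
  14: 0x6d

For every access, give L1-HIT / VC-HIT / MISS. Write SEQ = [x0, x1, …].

0: 0x5e (blk 11, set 1) → MISS  vc=[]
1: 0x68 (blk 13, set 1) → MISS  vc=[11]
2: 0x6e (blk 13, set 1) → L1-HIT  vc=[11]
3: 0x58 (blk 11, set 1) → VC-HIT  vc=[13]
4: 0x5f (blk 11, set 1) → L1-HIT  vc=[13]
5: 0x6c (blk 13, set 1) → VC-HIT  vc=[11]
6: 0x5d (blk 11, set 1) → VC-HIT  vc=[13]
7: 0x5d (blk 11, set 1) → L1-HIT  vc=[13]
8: 0x68 (blk 13, set 1) → VC-HIT  vc=[11]
9: 0x6a (blk 13, set 1) → L1-HIT  vc=[11]
10: 0x5e (blk 11, set 1) → VC-HIT  vc=[13]
11: 0x6d (blk 13, set 1) → VC-HIT  vc=[11]
12: 0x6a (blk 13, set 1) → L1-HIT  vc=[11]
13: 0x5e (blk 11, set 1) → VC-HIT  vc=[13]
14: 0x6d (blk 13, set 1) → VC-HIT  vc=[11]

SEQ = [MISS, MISS, L1-HIT, VC-HIT, L1-HIT, VC-HIT, VC-HIT, L1-HIT, VC-HIT, L1-HIT, VC-HIT, VC-HIT, L1-HIT, VC-HIT, VC-HIT]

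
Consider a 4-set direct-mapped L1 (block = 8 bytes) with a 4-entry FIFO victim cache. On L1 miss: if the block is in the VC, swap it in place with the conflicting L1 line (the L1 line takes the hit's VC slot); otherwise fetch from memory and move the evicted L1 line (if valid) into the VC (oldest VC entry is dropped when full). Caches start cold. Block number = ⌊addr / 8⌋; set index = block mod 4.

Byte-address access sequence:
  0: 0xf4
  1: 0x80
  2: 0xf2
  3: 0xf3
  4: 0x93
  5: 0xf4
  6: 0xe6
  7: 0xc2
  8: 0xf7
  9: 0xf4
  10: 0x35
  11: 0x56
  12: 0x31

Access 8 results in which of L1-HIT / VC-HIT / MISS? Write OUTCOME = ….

  [0] addr=0xf4 blk=30 s=2: MISS | VC []
  [1] addr=0x80 blk=16 s=0: MISS | VC []
  [2] addr=0xf2 blk=30 s=2: L1-HIT | VC []
  [3] addr=0xf3 blk=30 s=2: L1-HIT | VC []
  [4] addr=0x93 blk=18 s=2: MISS | VC [30]
  [5] addr=0xf4 blk=30 s=2: VC-HIT | VC [18]
  [6] addr=0xe6 blk=28 s=0: MISS | VC [18, 16]
  [7] addr=0xc2 blk=24 s=0: MISS | VC [18, 16, 28]
  [8] addr=0xf7 blk=30 s=2: L1-HIT | VC [18, 16, 28]
  [9] addr=0xf4 blk=30 s=2: L1-HIT | VC [18, 16, 28]
  [10] addr=0x35 blk=6 s=2: MISS | VC [18, 16, 28, 30]
  [11] addr=0x56 blk=10 s=2: MISS | VC [16, 28, 30, 6]
  [12] addr=0x31 blk=6 s=2: VC-HIT | VC [16, 28, 30, 10]

OUTCOME = L1-HIT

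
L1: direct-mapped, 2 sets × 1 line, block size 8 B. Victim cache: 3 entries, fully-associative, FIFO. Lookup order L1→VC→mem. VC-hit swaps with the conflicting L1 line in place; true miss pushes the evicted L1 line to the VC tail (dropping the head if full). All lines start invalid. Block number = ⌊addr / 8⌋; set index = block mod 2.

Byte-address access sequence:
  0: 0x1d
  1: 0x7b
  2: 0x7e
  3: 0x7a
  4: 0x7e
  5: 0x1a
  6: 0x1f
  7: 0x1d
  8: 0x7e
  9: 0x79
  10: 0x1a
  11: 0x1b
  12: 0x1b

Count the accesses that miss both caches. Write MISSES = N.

0: 0x1d (blk 3, set 1) → MISS  vc=[]
1: 0x7b (blk 15, set 1) → MISS  vc=[3]
2: 0x7e (blk 15, set 1) → L1-HIT  vc=[3]
3: 0x7a (blk 15, set 1) → L1-HIT  vc=[3]
4: 0x7e (blk 15, set 1) → L1-HIT  vc=[3]
5: 0x1a (blk 3, set 1) → VC-HIT  vc=[15]
6: 0x1f (blk 3, set 1) → L1-HIT  vc=[15]
7: 0x1d (blk 3, set 1) → L1-HIT  vc=[15]
8: 0x7e (blk 15, set 1) → VC-HIT  vc=[3]
9: 0x79 (blk 15, set 1) → L1-HIT  vc=[3]
10: 0x1a (blk 3, set 1) → VC-HIT  vc=[15]
11: 0x1b (blk 3, set 1) → L1-HIT  vc=[15]
12: 0x1b (blk 3, set 1) → L1-HIT  vc=[15]

MISSES = 2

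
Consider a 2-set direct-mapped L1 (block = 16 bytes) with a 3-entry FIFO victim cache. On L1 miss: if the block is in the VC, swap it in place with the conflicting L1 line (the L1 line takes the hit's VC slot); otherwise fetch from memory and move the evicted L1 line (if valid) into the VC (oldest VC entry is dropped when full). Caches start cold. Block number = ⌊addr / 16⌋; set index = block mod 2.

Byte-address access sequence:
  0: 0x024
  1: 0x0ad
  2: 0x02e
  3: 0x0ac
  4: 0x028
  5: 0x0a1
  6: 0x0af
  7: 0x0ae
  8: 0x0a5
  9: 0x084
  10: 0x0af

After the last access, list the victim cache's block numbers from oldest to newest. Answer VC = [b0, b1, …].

#0 0x24→b2/s0 MISS; vc=[]
#1 0xad→b10/s0 MISS; vc=[2]
#2 0x2e→b2/s0 VC-HIT; vc=[10]
#3 0xac→b10/s0 VC-HIT; vc=[2]
#4 0x28→b2/s0 VC-HIT; vc=[10]
#5 0xa1→b10/s0 VC-HIT; vc=[2]
#6 0xaf→b10/s0 L1-HIT; vc=[2]
#7 0xae→b10/s0 L1-HIT; vc=[2]
#8 0xa5→b10/s0 L1-HIT; vc=[2]
#9 0x84→b8/s0 MISS; vc=[2,10]
#10 0xaf→b10/s0 VC-HIT; vc=[2,8]

VC = [2, 8]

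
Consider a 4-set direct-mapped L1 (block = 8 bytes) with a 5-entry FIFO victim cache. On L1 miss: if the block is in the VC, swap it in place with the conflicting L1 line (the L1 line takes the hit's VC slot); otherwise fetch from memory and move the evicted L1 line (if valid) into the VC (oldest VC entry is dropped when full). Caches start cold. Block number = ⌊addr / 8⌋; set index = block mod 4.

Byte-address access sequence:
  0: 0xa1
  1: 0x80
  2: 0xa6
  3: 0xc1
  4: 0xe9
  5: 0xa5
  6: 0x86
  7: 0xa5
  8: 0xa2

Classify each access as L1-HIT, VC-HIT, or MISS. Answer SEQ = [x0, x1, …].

SEQ = [MISS, MISS, VC-HIT, MISS, MISS, VC-HIT, VC-HIT, VC-HIT, L1-HIT]

0: 0xa1 (blk 20, set 0) → MISS  vc=[]
1: 0x80 (blk 16, set 0) → MISS  vc=[20]
2: 0xa6 (blk 20, set 0) → VC-HIT  vc=[16]
3: 0xc1 (blk 24, set 0) → MISS  vc=[16, 20]
4: 0xe9 (blk 29, set 1) → MISS  vc=[16, 20]
5: 0xa5 (blk 20, set 0) → VC-HIT  vc=[16, 24]
6: 0x86 (blk 16, set 0) → VC-HIT  vc=[20, 24]
7: 0xa5 (blk 20, set 0) → VC-HIT  vc=[16, 24]
8: 0xa2 (blk 20, set 0) → L1-HIT  vc=[16, 24]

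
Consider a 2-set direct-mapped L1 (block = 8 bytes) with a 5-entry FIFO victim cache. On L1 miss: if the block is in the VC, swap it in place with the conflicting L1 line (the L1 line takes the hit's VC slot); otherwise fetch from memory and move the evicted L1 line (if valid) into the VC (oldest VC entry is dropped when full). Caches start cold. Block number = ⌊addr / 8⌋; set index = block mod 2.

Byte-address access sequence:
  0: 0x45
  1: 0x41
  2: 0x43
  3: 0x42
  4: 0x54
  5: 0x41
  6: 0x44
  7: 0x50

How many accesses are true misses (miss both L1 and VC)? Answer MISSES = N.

  [0] addr=0x45 blk=8 s=0: MISS | VC []
  [1] addr=0x41 blk=8 s=0: L1-HIT | VC []
  [2] addr=0x43 blk=8 s=0: L1-HIT | VC []
  [3] addr=0x42 blk=8 s=0: L1-HIT | VC []
  [4] addr=0x54 blk=10 s=0: MISS | VC [8]
  [5] addr=0x41 blk=8 s=0: VC-HIT | VC [10]
  [6] addr=0x44 blk=8 s=0: L1-HIT | VC [10]
  [7] addr=0x50 blk=10 s=0: VC-HIT | VC [8]

MISSES = 2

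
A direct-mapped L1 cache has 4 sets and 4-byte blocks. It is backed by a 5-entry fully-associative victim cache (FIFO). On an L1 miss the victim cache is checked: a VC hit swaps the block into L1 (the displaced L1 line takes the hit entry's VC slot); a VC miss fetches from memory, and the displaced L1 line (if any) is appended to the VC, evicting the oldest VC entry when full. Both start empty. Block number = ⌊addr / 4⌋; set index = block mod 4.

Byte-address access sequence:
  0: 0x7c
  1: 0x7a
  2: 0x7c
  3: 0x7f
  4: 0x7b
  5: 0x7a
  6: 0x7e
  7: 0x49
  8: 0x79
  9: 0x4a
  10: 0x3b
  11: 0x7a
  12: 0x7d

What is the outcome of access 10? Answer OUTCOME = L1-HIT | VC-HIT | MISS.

0: 0x7c (blk 31, set 3) → MISS  vc=[]
1: 0x7a (blk 30, set 2) → MISS  vc=[]
2: 0x7c (blk 31, set 3) → L1-HIT  vc=[]
3: 0x7f (blk 31, set 3) → L1-HIT  vc=[]
4: 0x7b (blk 30, set 2) → L1-HIT  vc=[]
5: 0x7a (blk 30, set 2) → L1-HIT  vc=[]
6: 0x7e (blk 31, set 3) → L1-HIT  vc=[]
7: 0x49 (blk 18, set 2) → MISS  vc=[30]
8: 0x79 (blk 30, set 2) → VC-HIT  vc=[18]
9: 0x4a (blk 18, set 2) → VC-HIT  vc=[30]
10: 0x3b (blk 14, set 2) → MISS  vc=[30, 18]
11: 0x7a (blk 30, set 2) → VC-HIT  vc=[14, 18]
12: 0x7d (blk 31, set 3) → L1-HIT  vc=[14, 18]

OUTCOME = MISS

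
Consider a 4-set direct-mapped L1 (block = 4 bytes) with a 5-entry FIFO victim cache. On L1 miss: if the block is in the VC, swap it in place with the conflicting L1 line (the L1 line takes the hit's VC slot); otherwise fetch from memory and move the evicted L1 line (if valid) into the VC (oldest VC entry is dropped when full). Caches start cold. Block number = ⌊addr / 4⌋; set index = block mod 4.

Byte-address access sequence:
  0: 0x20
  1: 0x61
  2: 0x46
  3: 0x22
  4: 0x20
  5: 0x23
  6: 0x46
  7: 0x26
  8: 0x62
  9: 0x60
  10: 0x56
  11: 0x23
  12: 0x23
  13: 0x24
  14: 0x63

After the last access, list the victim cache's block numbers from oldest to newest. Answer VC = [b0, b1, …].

VC = [8, 17, 21]

  [0] addr=0x20 blk=8 s=0: MISS | VC []
  [1] addr=0x61 blk=24 s=0: MISS | VC [8]
  [2] addr=0x46 blk=17 s=1: MISS | VC [8]
  [3] addr=0x22 blk=8 s=0: VC-HIT | VC [24]
  [4] addr=0x20 blk=8 s=0: L1-HIT | VC [24]
  [5] addr=0x23 blk=8 s=0: L1-HIT | VC [24]
  [6] addr=0x46 blk=17 s=1: L1-HIT | VC [24]
  [7] addr=0x26 blk=9 s=1: MISS | VC [24, 17]
  [8] addr=0x62 blk=24 s=0: VC-HIT | VC [8, 17]
  [9] addr=0x60 blk=24 s=0: L1-HIT | VC [8, 17]
  [10] addr=0x56 blk=21 s=1: MISS | VC [8, 17, 9]
  [11] addr=0x23 blk=8 s=0: VC-HIT | VC [24, 17, 9]
  [12] addr=0x23 blk=8 s=0: L1-HIT | VC [24, 17, 9]
  [13] addr=0x24 blk=9 s=1: VC-HIT | VC [24, 17, 21]
  [14] addr=0x63 blk=24 s=0: VC-HIT | VC [8, 17, 21]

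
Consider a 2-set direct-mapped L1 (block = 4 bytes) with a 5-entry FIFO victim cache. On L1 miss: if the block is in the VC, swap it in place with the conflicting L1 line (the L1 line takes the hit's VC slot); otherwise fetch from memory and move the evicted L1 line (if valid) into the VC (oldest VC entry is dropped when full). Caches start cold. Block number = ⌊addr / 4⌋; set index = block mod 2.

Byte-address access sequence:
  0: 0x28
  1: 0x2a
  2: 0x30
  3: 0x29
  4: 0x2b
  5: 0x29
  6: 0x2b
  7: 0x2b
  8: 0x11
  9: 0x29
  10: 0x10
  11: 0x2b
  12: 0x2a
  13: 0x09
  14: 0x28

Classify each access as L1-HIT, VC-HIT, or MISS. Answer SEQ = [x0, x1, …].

SEQ = [MISS, L1-HIT, MISS, VC-HIT, L1-HIT, L1-HIT, L1-HIT, L1-HIT, MISS, VC-HIT, VC-HIT, VC-HIT, L1-HIT, MISS, VC-HIT]

0: 0x28 (blk 10, set 0) → MISS  vc=[]
1: 0x2a (blk 10, set 0) → L1-HIT  vc=[]
2: 0x30 (blk 12, set 0) → MISS  vc=[10]
3: 0x29 (blk 10, set 0) → VC-HIT  vc=[12]
4: 0x2b (blk 10, set 0) → L1-HIT  vc=[12]
5: 0x29 (blk 10, set 0) → L1-HIT  vc=[12]
6: 0x2b (blk 10, set 0) → L1-HIT  vc=[12]
7: 0x2b (blk 10, set 0) → L1-HIT  vc=[12]
8: 0x11 (blk 4, set 0) → MISS  vc=[12, 10]
9: 0x29 (blk 10, set 0) → VC-HIT  vc=[12, 4]
10: 0x10 (blk 4, set 0) → VC-HIT  vc=[12, 10]
11: 0x2b (blk 10, set 0) → VC-HIT  vc=[12, 4]
12: 0x2a (blk 10, set 0) → L1-HIT  vc=[12, 4]
13: 0x9 (blk 2, set 0) → MISS  vc=[12, 4, 10]
14: 0x28 (blk 10, set 0) → VC-HIT  vc=[12, 4, 2]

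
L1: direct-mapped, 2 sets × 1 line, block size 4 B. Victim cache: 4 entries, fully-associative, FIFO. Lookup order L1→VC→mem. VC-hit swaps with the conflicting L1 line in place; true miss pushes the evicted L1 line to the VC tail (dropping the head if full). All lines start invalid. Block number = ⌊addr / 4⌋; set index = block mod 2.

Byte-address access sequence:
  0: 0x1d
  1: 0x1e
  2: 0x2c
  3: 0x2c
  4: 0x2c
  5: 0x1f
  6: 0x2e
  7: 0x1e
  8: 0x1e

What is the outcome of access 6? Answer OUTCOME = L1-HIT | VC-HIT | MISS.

OUTCOME = VC-HIT

#0 0x1d→b7/s1 MISS; vc=[]
#1 0x1e→b7/s1 L1-HIT; vc=[]
#2 0x2c→b11/s1 MISS; vc=[7]
#3 0x2c→b11/s1 L1-HIT; vc=[7]
#4 0x2c→b11/s1 L1-HIT; vc=[7]
#5 0x1f→b7/s1 VC-HIT; vc=[11]
#6 0x2e→b11/s1 VC-HIT; vc=[7]
#7 0x1e→b7/s1 VC-HIT; vc=[11]
#8 0x1e→b7/s1 L1-HIT; vc=[11]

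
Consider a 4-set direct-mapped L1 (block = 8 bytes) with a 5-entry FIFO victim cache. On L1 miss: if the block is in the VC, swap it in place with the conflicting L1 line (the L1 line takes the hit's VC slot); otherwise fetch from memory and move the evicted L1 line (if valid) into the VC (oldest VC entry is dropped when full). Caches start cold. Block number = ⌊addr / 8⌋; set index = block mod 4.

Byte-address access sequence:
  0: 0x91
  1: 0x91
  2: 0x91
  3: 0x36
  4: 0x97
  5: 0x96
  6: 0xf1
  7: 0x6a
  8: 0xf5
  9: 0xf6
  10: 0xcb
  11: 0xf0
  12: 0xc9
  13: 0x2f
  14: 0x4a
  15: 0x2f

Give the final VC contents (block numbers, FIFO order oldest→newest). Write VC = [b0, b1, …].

VC = [6, 18, 13, 25, 9]

  [0] addr=0x91 blk=18 s=2: MISS | VC []
  [1] addr=0x91 blk=18 s=2: L1-HIT | VC []
  [2] addr=0x91 blk=18 s=2: L1-HIT | VC []
  [3] addr=0x36 blk=6 s=2: MISS | VC [18]
  [4] addr=0x97 blk=18 s=2: VC-HIT | VC [6]
  [5] addr=0x96 blk=18 s=2: L1-HIT | VC [6]
  [6] addr=0xf1 blk=30 s=2: MISS | VC [6, 18]
  [7] addr=0x6a blk=13 s=1: MISS | VC [6, 18]
  [8] addr=0xf5 blk=30 s=2: L1-HIT | VC [6, 18]
  [9] addr=0xf6 blk=30 s=2: L1-HIT | VC [6, 18]
  [10] addr=0xcb blk=25 s=1: MISS | VC [6, 18, 13]
  [11] addr=0xf0 blk=30 s=2: L1-HIT | VC [6, 18, 13]
  [12] addr=0xc9 blk=25 s=1: L1-HIT | VC [6, 18, 13]
  [13] addr=0x2f blk=5 s=1: MISS | VC [6, 18, 13, 25]
  [14] addr=0x4a blk=9 s=1: MISS | VC [6, 18, 13, 25, 5]
  [15] addr=0x2f blk=5 s=1: VC-HIT | VC [6, 18, 13, 25, 9]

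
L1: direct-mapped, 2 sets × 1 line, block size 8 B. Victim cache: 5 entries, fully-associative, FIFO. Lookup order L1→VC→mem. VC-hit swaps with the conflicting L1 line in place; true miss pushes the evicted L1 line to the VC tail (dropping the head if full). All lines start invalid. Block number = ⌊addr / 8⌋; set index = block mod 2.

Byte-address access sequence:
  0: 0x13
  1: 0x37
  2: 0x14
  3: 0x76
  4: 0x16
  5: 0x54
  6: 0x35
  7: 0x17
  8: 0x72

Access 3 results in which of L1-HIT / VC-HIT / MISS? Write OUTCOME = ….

0: 0x13 (blk 2, set 0) → MISS  vc=[]
1: 0x37 (blk 6, set 0) → MISS  vc=[2]
2: 0x14 (blk 2, set 0) → VC-HIT  vc=[6]
3: 0x76 (blk 14, set 0) → MISS  vc=[6, 2]
4: 0x16 (blk 2, set 0) → VC-HIT  vc=[6, 14]
5: 0x54 (blk 10, set 0) → MISS  vc=[6, 14, 2]
6: 0x35 (blk 6, set 0) → VC-HIT  vc=[10, 14, 2]
7: 0x17 (blk 2, set 0) → VC-HIT  vc=[10, 14, 6]
8: 0x72 (blk 14, set 0) → VC-HIT  vc=[10, 2, 6]

OUTCOME = MISS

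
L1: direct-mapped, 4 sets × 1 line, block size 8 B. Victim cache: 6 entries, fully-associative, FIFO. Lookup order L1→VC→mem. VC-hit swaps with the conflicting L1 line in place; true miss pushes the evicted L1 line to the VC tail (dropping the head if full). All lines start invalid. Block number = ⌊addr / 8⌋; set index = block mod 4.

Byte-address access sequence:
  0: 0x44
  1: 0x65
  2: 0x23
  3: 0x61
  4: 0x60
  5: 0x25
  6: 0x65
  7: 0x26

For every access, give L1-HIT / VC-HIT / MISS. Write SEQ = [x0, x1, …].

SEQ = [MISS, MISS, MISS, VC-HIT, L1-HIT, VC-HIT, VC-HIT, VC-HIT]

  [0] addr=0x44 blk=8 s=0: MISS | VC []
  [1] addr=0x65 blk=12 s=0: MISS | VC [8]
  [2] addr=0x23 blk=4 s=0: MISS | VC [8, 12]
  [3] addr=0x61 blk=12 s=0: VC-HIT | VC [8, 4]
  [4] addr=0x60 blk=12 s=0: L1-HIT | VC [8, 4]
  [5] addr=0x25 blk=4 s=0: VC-HIT | VC [8, 12]
  [6] addr=0x65 blk=12 s=0: VC-HIT | VC [8, 4]
  [7] addr=0x26 blk=4 s=0: VC-HIT | VC [8, 12]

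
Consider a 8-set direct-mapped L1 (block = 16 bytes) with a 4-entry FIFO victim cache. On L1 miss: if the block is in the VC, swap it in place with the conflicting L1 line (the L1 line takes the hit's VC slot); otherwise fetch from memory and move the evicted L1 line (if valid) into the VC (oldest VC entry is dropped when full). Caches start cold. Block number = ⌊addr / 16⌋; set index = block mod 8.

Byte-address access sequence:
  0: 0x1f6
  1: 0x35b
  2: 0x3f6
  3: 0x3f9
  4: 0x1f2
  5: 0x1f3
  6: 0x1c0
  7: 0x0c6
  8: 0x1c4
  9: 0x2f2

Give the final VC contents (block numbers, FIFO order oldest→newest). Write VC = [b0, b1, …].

VC = [63, 12, 31]

0: 0x1f6 (blk 31, set 7) → MISS  vc=[]
1: 0x35b (blk 53, set 5) → MISS  vc=[]
2: 0x3f6 (blk 63, set 7) → MISS  vc=[31]
3: 0x3f9 (blk 63, set 7) → L1-HIT  vc=[31]
4: 0x1f2 (blk 31, set 7) → VC-HIT  vc=[63]
5: 0x1f3 (blk 31, set 7) → L1-HIT  vc=[63]
6: 0x1c0 (blk 28, set 4) → MISS  vc=[63]
7: 0xc6 (blk 12, set 4) → MISS  vc=[63, 28]
8: 0x1c4 (blk 28, set 4) → VC-HIT  vc=[63, 12]
9: 0x2f2 (blk 47, set 7) → MISS  vc=[63, 12, 31]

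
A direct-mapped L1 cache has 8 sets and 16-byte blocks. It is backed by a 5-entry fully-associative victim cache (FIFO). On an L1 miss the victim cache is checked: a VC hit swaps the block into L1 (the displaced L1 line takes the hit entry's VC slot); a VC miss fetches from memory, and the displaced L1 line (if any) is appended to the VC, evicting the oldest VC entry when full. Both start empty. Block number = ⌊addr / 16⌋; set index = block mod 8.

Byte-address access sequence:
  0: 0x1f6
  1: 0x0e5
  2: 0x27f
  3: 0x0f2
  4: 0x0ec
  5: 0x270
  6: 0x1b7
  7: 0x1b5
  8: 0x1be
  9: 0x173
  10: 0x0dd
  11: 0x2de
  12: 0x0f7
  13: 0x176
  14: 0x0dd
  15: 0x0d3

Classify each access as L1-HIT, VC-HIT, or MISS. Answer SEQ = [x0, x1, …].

SEQ = [MISS, MISS, MISS, MISS, L1-HIT, VC-HIT, MISS, L1-HIT, L1-HIT, MISS, MISS, MISS, VC-HIT, VC-HIT, VC-HIT, L1-HIT]

  [0] addr=0x1f6 blk=31 s=7: MISS | VC []
  [1] addr=0xe5 blk=14 s=6: MISS | VC []
  [2] addr=0x27f blk=39 s=7: MISS | VC [31]
  [3] addr=0xf2 blk=15 s=7: MISS | VC [31, 39]
  [4] addr=0xec blk=14 s=6: L1-HIT | VC [31, 39]
  [5] addr=0x270 blk=39 s=7: VC-HIT | VC [31, 15]
  [6] addr=0x1b7 blk=27 s=3: MISS | VC [31, 15]
  [7] addr=0x1b5 blk=27 s=3: L1-HIT | VC [31, 15]
  [8] addr=0x1be blk=27 s=3: L1-HIT | VC [31, 15]
  [9] addr=0x173 blk=23 s=7: MISS | VC [31, 15, 39]
  [10] addr=0xdd blk=13 s=5: MISS | VC [31, 15, 39]
  [11] addr=0x2de blk=45 s=5: MISS | VC [31, 15, 39, 13]
  [12] addr=0xf7 blk=15 s=7: VC-HIT | VC [31, 23, 39, 13]
  [13] addr=0x176 blk=23 s=7: VC-HIT | VC [31, 15, 39, 13]
  [14] addr=0xdd blk=13 s=5: VC-HIT | VC [31, 15, 39, 45]
  [15] addr=0xd3 blk=13 s=5: L1-HIT | VC [31, 15, 39, 45]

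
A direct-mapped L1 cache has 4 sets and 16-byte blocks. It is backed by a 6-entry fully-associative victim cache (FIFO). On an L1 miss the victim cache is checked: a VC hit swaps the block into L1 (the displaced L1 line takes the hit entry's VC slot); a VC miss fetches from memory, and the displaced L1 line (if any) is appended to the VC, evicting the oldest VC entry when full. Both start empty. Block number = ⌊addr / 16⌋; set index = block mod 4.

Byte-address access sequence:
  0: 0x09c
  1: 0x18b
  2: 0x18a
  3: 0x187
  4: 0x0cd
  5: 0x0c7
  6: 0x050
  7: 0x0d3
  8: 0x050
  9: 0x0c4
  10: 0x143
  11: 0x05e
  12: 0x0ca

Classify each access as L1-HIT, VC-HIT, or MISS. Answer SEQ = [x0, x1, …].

#0 0x9c→b9/s1 MISS; vc=[]
#1 0x18b→b24/s0 MISS; vc=[]
#2 0x18a→b24/s0 L1-HIT; vc=[]
#3 0x187→b24/s0 L1-HIT; vc=[]
#4 0xcd→b12/s0 MISS; vc=[24]
#5 0xc7→b12/s0 L1-HIT; vc=[24]
#6 0x50→b5/s1 MISS; vc=[24,9]
#7 0xd3→b13/s1 MISS; vc=[24,9,5]
#8 0x50→b5/s1 VC-HIT; vc=[24,9,13]
#9 0xc4→b12/s0 L1-HIT; vc=[24,9,13]
#10 0x143→b20/s0 MISS; vc=[24,9,13,12]
#11 0x5e→b5/s1 L1-HIT; vc=[24,9,13,12]
#12 0xca→b12/s0 VC-HIT; vc=[24,9,13,20]

SEQ = [MISS, MISS, L1-HIT, L1-HIT, MISS, L1-HIT, MISS, MISS, VC-HIT, L1-HIT, MISS, L1-HIT, VC-HIT]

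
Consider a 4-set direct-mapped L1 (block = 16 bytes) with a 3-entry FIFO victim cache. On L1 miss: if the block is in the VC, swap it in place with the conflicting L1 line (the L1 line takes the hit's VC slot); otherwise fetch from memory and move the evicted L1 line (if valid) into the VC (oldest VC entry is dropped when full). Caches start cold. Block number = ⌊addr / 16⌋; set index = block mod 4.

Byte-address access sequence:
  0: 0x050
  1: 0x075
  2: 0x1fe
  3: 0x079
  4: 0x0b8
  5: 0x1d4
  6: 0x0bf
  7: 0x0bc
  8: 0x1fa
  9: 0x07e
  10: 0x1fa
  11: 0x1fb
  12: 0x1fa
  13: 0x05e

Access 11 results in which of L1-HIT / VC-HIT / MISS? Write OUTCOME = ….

0: 0x50 (blk 5, set 1) → MISS  vc=[]
1: 0x75 (blk 7, set 3) → MISS  vc=[]
2: 0x1fe (blk 31, set 3) → MISS  vc=[7]
3: 0x79 (blk 7, set 3) → VC-HIT  vc=[31]
4: 0xb8 (blk 11, set 3) → MISS  vc=[31, 7]
5: 0x1d4 (blk 29, set 1) → MISS  vc=[31, 7, 5]
6: 0xbf (blk 11, set 3) → L1-HIT  vc=[31, 7, 5]
7: 0xbc (blk 11, set 3) → L1-HIT  vc=[31, 7, 5]
8: 0x1fa (blk 31, set 3) → VC-HIT  vc=[11, 7, 5]
9: 0x7e (blk 7, set 3) → VC-HIT  vc=[11, 31, 5]
10: 0x1fa (blk 31, set 3) → VC-HIT  vc=[11, 7, 5]
11: 0x1fb (blk 31, set 3) → L1-HIT  vc=[11, 7, 5]
12: 0x1fa (blk 31, set 3) → L1-HIT  vc=[11, 7, 5]
13: 0x5e (blk 5, set 1) → VC-HIT  vc=[11, 7, 29]

OUTCOME = L1-HIT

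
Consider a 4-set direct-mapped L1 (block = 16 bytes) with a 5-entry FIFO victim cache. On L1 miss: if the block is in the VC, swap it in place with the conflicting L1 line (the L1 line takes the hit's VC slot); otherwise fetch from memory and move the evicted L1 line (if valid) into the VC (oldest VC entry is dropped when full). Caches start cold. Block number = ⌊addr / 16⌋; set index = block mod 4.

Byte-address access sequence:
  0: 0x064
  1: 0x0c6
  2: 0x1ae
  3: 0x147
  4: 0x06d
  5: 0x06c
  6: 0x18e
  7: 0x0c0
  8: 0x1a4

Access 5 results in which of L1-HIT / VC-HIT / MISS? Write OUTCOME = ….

OUTCOME = L1-HIT

#0 0x64→b6/s2 MISS; vc=[]
#1 0xc6→b12/s0 MISS; vc=[]
#2 0x1ae→b26/s2 MISS; vc=[6]
#3 0x147→b20/s0 MISS; vc=[6,12]
#4 0x6d→b6/s2 VC-HIT; vc=[26,12]
#5 0x6c→b6/s2 L1-HIT; vc=[26,12]
#6 0x18e→b24/s0 MISS; vc=[26,12,20]
#7 0xc0→b12/s0 VC-HIT; vc=[26,24,20]
#8 0x1a4→b26/s2 VC-HIT; vc=[6,24,20]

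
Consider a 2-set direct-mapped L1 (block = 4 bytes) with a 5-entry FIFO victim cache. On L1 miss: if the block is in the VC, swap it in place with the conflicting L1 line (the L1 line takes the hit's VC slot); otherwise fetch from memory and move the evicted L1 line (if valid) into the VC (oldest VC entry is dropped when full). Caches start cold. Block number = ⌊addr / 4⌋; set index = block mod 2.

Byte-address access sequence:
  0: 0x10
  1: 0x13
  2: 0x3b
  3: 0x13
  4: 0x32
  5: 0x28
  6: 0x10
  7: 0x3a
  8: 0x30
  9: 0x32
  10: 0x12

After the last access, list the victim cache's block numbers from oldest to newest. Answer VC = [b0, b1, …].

#0 0x10→b4/s0 MISS; vc=[]
#1 0x13→b4/s0 L1-HIT; vc=[]
#2 0x3b→b14/s0 MISS; vc=[4]
#3 0x13→b4/s0 VC-HIT; vc=[14]
#4 0x32→b12/s0 MISS; vc=[14,4]
#5 0x28→b10/s0 MISS; vc=[14,4,12]
#6 0x10→b4/s0 VC-HIT; vc=[14,10,12]
#7 0x3a→b14/s0 VC-HIT; vc=[4,10,12]
#8 0x30→b12/s0 VC-HIT; vc=[4,10,14]
#9 0x32→b12/s0 L1-HIT; vc=[4,10,14]
#10 0x12→b4/s0 VC-HIT; vc=[12,10,14]

VC = [12, 10, 14]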